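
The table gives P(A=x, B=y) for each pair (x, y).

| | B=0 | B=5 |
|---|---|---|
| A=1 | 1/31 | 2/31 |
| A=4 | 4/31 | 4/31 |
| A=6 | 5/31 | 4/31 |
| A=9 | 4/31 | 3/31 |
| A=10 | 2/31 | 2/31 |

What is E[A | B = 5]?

89/15

P(B = 5) = 15/31.
Σ A·P over the event = 1·(2/31) + 4·(4/31) + 6·(4/31) + 9·(3/31) + 10·(2/31) = 89/31.
E[A | B = 5] = (89/31) / (15/31) = 89/15.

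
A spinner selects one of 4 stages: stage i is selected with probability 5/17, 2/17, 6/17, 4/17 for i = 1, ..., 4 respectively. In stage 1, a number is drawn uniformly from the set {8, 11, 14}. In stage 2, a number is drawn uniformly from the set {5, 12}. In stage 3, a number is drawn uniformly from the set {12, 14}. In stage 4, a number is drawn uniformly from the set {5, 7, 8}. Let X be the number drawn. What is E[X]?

E[X | stage 1] = (8+11+14)/3 = 11.
E[X | stage 2] = (5+12)/2 = 17/2.
E[X | stage 3] = (12+14)/2 = 13.
E[X | stage 4] = (5+7+8)/3 = 20/3.
E[X] = (5/17)·(11) + (2/17)·(17/2) + (6/17)·(13) + (4/17)·(20/3) = 530/51.

530/51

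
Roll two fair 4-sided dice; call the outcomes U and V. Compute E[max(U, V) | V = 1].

Outcomes with V = 1: (1,1), (2,1), (3,1), (4,1), each with probability 1/16.
E[max(U, V) | V = 1] = (1 + 2 + 3 + 4) / 4 = 5/2.

5/2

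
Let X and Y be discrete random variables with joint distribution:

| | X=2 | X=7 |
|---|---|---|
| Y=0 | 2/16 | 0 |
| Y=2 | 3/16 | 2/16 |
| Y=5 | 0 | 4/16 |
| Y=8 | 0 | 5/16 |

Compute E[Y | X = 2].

P(X = 2) = 5/16.
Σ Y·P over the event = 0·(2/16) + 2·(3/16) = 3/8.
E[Y | X = 2] = (3/8) / (5/16) = 6/5.

6/5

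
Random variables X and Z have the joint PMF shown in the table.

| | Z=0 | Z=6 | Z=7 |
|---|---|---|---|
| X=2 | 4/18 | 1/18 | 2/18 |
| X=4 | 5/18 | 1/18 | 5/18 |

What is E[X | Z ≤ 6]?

34/11

P(Z ≤ 6) = 11/18.
Σ X·P over the event = 2·(4/18) + 2·(1/18) + 4·(5/18) + 4·(1/18) = 17/9.
E[X | Z ≤ 6] = (17/9) / (11/18) = 34/11.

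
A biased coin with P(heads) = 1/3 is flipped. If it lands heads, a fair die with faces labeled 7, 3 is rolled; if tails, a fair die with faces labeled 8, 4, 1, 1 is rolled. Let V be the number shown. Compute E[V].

E[V | heads] = (7+3)/2 = 5.
E[V | tails] = (8+4+1+1)/4 = 7/2.
E[V] = (1/3)·(5) + (2/3)·(7/2) = 4.

4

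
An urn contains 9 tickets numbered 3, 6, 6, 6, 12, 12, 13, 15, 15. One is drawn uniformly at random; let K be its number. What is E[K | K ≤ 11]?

21/4

P(K ≤ 11) = 4/9.
Σ over the event: 3·1/9 + 6·1/3 = 7/3.
E[K | K ≤ 11] = (7/3) / (4/9) = 21/4.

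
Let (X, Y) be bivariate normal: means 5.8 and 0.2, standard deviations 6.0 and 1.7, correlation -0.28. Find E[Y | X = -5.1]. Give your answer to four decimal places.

The regression of Y on X has slope ρ·σ_Y/σ_X and passes through (μ_X, μ_Y).
E[Y | X=-5.1] = 0.2 + (-0.28)·(1.7/6.0)·(-5.1 − (5.8)) = 0.2 + (-0.079333)·(-10.9) = 1.0647.

1.0647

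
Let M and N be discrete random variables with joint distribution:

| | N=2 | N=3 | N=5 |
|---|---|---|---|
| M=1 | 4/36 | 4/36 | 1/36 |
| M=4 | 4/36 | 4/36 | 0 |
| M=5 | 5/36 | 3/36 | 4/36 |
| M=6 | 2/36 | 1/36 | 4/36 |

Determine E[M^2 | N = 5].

245/9

P(N = 5) = 1/4.
Σ M^2·P over the event = 1·(1/36) + 25·(4/36) + 36·(4/36) = 245/36.
E[M^2 | N = 5] = (245/36) / (1/4) = 245/9.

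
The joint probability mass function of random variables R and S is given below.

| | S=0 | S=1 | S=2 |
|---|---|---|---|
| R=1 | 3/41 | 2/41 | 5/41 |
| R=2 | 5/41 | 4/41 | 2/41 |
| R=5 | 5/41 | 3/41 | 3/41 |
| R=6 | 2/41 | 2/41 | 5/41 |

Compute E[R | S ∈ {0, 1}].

P(S ∈ {0, 1}) = 26/41.
Σ R·P over the event = 1·(3/41) + 1·(2/41) + 2·(5/41) + 2·(4/41) + 5·(5/41) + 5·(3/41) + 6·(2/41) + 6·(2/41) = 87/41.
E[R | S ∈ {0, 1}] = (87/41) / (26/41) = 87/26.

87/26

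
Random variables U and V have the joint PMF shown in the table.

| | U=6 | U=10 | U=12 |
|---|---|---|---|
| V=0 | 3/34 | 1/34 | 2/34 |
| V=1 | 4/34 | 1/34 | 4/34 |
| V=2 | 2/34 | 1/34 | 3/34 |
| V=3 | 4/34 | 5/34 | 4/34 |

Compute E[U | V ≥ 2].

180/19

P(V ≥ 2) = 19/34.
Σ U·P over the event = 6·(2/34) + 6·(4/34) + 10·(1/34) + 10·(5/34) + 12·(3/34) + 12·(4/34) = 90/17.
E[U | V ≥ 2] = (90/17) / (19/34) = 180/19.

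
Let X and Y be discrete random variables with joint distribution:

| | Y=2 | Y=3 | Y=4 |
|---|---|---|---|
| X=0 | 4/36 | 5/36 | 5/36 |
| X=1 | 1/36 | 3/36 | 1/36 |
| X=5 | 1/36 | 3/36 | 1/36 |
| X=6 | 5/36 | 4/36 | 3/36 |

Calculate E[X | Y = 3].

14/5

P(Y = 3) = 5/12.
Σ X·P over the event = 0·(5/36) + 1·(3/36) + 5·(3/36) + 6·(4/36) = 7/6.
E[X | Y = 3] = (7/6) / (5/12) = 14/5.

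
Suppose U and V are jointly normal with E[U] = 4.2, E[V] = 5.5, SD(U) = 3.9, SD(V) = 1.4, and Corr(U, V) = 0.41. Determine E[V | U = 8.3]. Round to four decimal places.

6.1034

For a bivariate normal, E[V | U=x] = μ_V + ρ·(σ_V/σ_U)·(x − μ_U).
E[V | U=8.3] = 5.5 + (0.41)·(1.4/3.9)·(8.3 − (4.2)) = 5.5 + (0.14718)·(4.1) = 6.1034.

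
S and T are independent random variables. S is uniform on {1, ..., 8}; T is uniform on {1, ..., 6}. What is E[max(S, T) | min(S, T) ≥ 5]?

Outcomes with min(S, T) ≥ 5: (5,5), (5,6), (6,5), (6,6), (7,5), (7,6), (8,5), (8,6), each with probability 1/48.
E[max(S, T) | min(S, T) ≥ 5] = (5 + 6 + 6 + 6 + 7 + 7 + 8 + 8) / 8 = 53/8.

53/8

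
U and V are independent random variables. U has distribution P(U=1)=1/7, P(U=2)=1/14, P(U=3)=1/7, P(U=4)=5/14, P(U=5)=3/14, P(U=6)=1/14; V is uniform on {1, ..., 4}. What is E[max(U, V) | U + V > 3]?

71/17

P(U + V > 3) = 51/56.
Summing max(U,V)·P(x,y) over outcomes with U + V > 3 gives 213/56.
E[max(U, V) | U + V > 3] = (213/56) / (51/56) = 71/17.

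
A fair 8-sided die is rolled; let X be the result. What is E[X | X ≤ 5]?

Given X ≤ 5, X is equally likely to be any of {1, 2, 3, 4, 5}.
E[X | X ≤ 5] = (1 + 2 + 3 + 4 + 5) / 5 = 3.

3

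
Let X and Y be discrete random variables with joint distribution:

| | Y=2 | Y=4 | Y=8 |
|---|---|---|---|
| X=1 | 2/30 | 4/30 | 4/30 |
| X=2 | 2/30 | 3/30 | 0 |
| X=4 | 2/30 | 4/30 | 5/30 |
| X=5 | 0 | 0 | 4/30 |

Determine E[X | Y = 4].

P(Y = 4) = 11/30.
Σ X·P over the event = 1·(4/30) + 2·(3/30) + 4·(4/30) = 13/15.
E[X | Y = 4] = (13/15) / (11/30) = 26/11.

26/11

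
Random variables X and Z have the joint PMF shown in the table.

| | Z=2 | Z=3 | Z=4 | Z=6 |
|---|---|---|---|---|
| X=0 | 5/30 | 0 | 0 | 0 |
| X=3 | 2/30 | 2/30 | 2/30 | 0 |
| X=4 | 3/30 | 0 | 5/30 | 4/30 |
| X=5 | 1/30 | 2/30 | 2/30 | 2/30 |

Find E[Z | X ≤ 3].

28/11

P(X ≤ 3) = 11/30.
Σ Z·P over the event = 2·(5/30) + 2·(2/30) + 3·(2/30) + 4·(2/30) = 14/15.
E[Z | X ≤ 3] = (14/15) / (11/30) = 28/11.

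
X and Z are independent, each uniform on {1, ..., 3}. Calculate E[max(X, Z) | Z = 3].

Outcomes with Z = 3: (1,3), (2,3), (3,3), each with probability 1/9.
E[max(X, Z) | Z = 3] = (3 + 3 + 3) / 3 = 3.

3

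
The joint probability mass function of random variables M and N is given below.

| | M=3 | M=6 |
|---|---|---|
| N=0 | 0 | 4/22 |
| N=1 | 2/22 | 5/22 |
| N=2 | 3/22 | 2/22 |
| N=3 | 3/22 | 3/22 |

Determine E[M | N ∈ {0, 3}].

51/10

P(N ∈ {0, 3}) = 5/11.
Σ M·P over the event = 3·(3/22) + 6·(4/22) + 6·(3/22) = 51/22.
E[M | N ∈ {0, 3}] = (51/22) / (5/11) = 51/10.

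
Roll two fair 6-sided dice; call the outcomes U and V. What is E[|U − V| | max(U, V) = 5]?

20/9

P(max(U, V) = 5) = 1/4.
Summing |U−V|·P(x,y) over outcomes with max(U, V) = 5 gives 5/9.
E[|U − V| | max(U, V) = 5] = (5/9) / (1/4) = 20/9.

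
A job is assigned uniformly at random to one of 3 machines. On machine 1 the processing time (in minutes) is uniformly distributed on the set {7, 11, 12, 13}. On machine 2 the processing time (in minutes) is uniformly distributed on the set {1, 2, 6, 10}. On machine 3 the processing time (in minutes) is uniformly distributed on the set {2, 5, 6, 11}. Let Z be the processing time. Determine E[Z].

E[Z | machine 1] = (7+11+12+13)/4 = 43/4.
E[Z | machine 2] = (1+2+6+10)/4 = 19/4.
E[Z | machine 3] = (2+5+6+11)/4 = 6.
By the law of total expectation,
E[Z] = (1/3)·(43/4) + (1/3)·(19/4) + (1/3)·(6) = 43/6.

43/6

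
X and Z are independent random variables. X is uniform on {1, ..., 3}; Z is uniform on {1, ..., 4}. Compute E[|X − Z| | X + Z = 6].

1

Outcomes with X + Z = 6: (2,4), (3,3), each with probability 1/12.
E[|X − Z| | X + Z = 6] = (2 + 0) / 2 = 1.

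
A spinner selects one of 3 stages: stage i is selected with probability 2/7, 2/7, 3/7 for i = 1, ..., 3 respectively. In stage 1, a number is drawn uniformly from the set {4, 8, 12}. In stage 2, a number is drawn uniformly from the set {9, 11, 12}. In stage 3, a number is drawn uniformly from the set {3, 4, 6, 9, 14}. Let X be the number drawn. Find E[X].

E[X | stage 1] = (4+8+12)/3 = 8.
E[X | stage 2] = (9+11+12)/3 = 32/3.
E[X | stage 3] = (3+4+6+9+14)/5 = 36/5.
E[X] = (2/7)·(8) + (2/7)·(32/3) + (3/7)·(36/5) = 884/105.

884/105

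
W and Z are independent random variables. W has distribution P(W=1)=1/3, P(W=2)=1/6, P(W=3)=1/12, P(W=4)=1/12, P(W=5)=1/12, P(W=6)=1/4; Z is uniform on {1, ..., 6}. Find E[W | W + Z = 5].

15/8

P(W + Z = 5) = 1/9.
Summing W·P(x,y) over outcomes with W + Z = 5 gives 5/24.
E[W | W + Z = 5] = (5/24) / (1/9) = 15/8.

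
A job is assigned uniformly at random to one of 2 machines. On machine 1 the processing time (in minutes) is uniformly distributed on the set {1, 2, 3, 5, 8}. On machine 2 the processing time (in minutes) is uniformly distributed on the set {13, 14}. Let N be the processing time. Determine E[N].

E[N | machine 1] = (1+2+3+5+8)/5 = 19/5.
E[N | machine 2] = (13+14)/2 = 27/2.
By the law of total expectation,
E[N] = (1/2)·(19/5) + (1/2)·(27/2) = 173/20.

173/20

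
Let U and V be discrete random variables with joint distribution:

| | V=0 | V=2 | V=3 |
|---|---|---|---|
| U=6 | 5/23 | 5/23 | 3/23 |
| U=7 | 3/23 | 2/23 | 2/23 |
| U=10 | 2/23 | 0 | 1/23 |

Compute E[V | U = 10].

1

P(U = 10) = 3/23.
Σ V·P over the event = 0·(2/23) + 3·(1/23) = 3/23.
E[V | U = 10] = (3/23) / (3/23) = 1.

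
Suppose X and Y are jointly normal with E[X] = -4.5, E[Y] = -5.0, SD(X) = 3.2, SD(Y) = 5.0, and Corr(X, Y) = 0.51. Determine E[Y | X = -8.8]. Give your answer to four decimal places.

E[Y | X=x] = μ_Y + ρ(σ_Y/σ_X)(x − μ_X) for jointly normal variables.
E[Y | X=-8.8] = -5.0 + (0.51)·(5.0/3.2)·(-8.8 − (-4.5)) = -5.0 + (0.79688)·(-4.3) = -8.4266.

-8.4266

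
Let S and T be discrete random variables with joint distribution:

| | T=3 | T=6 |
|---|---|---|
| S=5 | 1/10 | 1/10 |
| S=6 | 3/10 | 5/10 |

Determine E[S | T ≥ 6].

P(T ≥ 6) = 3/5.
Summing S·P(S=x,T=y) over the conditioning event gives 7/2.
E[S | T ≥ 6] = (7/2) / (3/5) = 35/6.

35/6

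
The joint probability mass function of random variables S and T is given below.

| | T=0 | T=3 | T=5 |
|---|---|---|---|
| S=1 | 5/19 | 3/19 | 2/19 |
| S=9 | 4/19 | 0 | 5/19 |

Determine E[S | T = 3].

P(T = 3) = 3/19.
Σ S·P over the event = 1·(3/19) = 3/19.
E[S | T = 3] = (3/19) / (3/19) = 1.

1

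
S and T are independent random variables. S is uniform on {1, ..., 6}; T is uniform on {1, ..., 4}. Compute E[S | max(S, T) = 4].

P(max(S, T) = 4) = 7/24.
Summing S·P(x,y) over outcomes with max(S, T) = 4 gives 11/12.
E[S | max(S, T) = 4] = (11/12) / (7/24) = 22/7.

22/7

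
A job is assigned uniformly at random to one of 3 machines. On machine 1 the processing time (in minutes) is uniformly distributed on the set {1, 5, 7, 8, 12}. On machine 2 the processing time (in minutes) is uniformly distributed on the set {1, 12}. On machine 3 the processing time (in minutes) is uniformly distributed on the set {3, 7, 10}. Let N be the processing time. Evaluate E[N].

593/90

E[N | machine 1] = (1+5+7+8+12)/5 = 33/5.
E[N | machine 2] = (1+12)/2 = 13/2.
E[N | machine 3] = (3+7+10)/3 = 20/3.
E[N] = (1/3)·(33/5) + (1/3)·(13/2) + (1/3)·(20/3) = 593/90.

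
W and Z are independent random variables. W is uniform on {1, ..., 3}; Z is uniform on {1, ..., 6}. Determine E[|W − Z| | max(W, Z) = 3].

6/5

Outcomes with max(W, Z) = 3: (1,3), (2,3), (3,1), (3,2), (3,3), each with probability 1/18.
E[|W − Z| | max(W, Z) = 3] = (2 + 1 + 2 + 1 + 0) / 5 = 6/5.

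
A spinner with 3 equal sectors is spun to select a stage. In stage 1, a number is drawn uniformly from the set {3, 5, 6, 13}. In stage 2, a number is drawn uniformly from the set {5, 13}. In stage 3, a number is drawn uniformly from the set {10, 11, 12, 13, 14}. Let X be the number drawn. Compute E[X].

37/4

E[X | stage 1] = (3+5+6+13)/4 = 27/4.
E[X | stage 2] = (5+13)/2 = 9.
E[X | stage 3] = (10+11+12+13+14)/5 = 12.
E[X] = (1/3)·(27/4) + (1/3)·(9) + (1/3)·(12) = 37/4.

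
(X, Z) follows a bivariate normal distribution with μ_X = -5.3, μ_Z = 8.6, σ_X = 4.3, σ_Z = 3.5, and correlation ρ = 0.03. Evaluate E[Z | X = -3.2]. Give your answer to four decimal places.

8.6513

For a bivariate normal, E[Z | X=x] = μ_Z + ρ·(σ_Z/σ_X)·(x − μ_X).
E[Z | X=-3.2] = 8.6 + (0.03)·(3.5/4.3)·(-3.2 − (-5.3)) = 8.6 + (0.024419)·(2.1) = 8.6513.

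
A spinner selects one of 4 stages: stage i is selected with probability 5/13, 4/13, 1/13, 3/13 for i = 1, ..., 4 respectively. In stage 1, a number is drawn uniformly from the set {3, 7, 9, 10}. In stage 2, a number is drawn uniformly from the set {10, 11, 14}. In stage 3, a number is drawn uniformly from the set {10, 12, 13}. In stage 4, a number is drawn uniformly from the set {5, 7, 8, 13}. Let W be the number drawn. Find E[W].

E[W | stage 1] = (3+7+9+10)/4 = 29/4.
E[W | stage 2] = (10+11+14)/3 = 35/3.
E[W | stage 3] = (10+12+13)/3 = 35/3.
E[W | stage 4] = (5+7+8+13)/4 = 33/4.
By the law of total expectation,
E[W] = (5/13)·(29/4) + (4/13)·(35/3) + (1/13)·(35/3) + (3/13)·(33/4) = 358/39.

358/39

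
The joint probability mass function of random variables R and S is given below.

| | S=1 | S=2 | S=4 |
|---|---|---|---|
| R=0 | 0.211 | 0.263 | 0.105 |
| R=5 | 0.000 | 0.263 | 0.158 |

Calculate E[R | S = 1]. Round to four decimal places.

P(S = 1) = 0.211.
Σ R·P over the event = 0·(0.211) = 0.000.
E[R | S = 1] = (0.000) / (0.211) = 0.0000.

0.0000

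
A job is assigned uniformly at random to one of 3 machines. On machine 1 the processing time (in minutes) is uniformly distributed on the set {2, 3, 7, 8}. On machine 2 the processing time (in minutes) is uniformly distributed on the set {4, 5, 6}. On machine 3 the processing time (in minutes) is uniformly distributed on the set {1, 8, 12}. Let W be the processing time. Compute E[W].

E[W | machine 1] = (2+3+7+8)/4 = 5.
E[W | machine 2] = (4+5+6)/3 = 5.
E[W | machine 3] = (1+8+12)/3 = 7.
E[W] = (1/3)·(5) + (1/3)·(5) + (1/3)·(7) = 17/3.

17/3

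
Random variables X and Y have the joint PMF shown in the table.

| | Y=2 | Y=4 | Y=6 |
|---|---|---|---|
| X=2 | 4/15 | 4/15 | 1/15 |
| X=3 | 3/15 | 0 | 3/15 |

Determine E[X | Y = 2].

P(Y = 2) = 7/15.
Σ X·P over the event = 2·(4/15) + 3·(3/15) = 17/15.
E[X | Y = 2] = (17/15) / (7/15) = 17/7.

17/7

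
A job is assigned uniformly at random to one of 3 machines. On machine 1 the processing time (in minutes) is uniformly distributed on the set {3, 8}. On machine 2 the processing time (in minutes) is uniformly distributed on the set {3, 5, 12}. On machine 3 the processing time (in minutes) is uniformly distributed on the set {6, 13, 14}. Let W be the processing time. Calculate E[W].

E[W | machine 1] = (3+8)/2 = 11/2.
E[W | machine 2] = (3+5+12)/3 = 20/3.
E[W | machine 3] = (6+13+14)/3 = 11.
E[W] = (1/3)·(11/2) + (1/3)·(20/3) + (1/3)·(11) = 139/18.

139/18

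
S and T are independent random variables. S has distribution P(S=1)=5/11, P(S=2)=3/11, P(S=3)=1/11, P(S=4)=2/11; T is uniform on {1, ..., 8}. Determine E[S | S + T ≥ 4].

P(S + T ≥ 4) = 75/88.
Summing S·P(x,y) over outcomes with S + T ≥ 4 gives 20/11.
E[S | S + T ≥ 4] = (20/11) / (75/88) = 32/15.

32/15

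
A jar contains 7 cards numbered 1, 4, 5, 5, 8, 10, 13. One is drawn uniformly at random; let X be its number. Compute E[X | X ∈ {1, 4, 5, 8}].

23/5

P(X ∈ {1, 4, 5, 8}) = 5/7.
Σ over the event: 1·1/7 + 4·1/7 + 5·2/7 + 8·1/7 = 23/7.
E[X | X ∈ {1, 4, 5, 8}] = (23/7) / (5/7) = 23/5.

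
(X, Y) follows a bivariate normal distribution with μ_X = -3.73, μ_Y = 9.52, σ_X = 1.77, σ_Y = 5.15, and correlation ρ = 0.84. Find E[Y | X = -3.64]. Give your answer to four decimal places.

For a bivariate normal, E[Y | X=x] = μ_Y + ρ·(σ_Y/σ_X)·(x − μ_X).
E[Y | X=-3.64] = 9.52 + (0.84)·(5.15/1.77)·(-3.64 − (-3.73)) = 9.52 + (2.4441)·(0.09) = 9.7400.

9.7400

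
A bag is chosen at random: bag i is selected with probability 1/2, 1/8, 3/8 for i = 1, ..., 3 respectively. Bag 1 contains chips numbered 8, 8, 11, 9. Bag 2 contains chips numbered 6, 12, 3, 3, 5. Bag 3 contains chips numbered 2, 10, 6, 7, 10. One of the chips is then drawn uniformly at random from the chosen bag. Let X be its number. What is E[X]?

157/20

E[X | bag 1] = (8+8+11+9)/4 = 9.
E[X | bag 2] = (6+12+3+3+5)/5 = 29/5.
E[X | bag 3] = (2+10+6+7+10)/5 = 7.
By the law of total expectation,
E[X] = (1/2)·(9) + (1/8)·(29/5) + (3/8)·(7) = 157/20.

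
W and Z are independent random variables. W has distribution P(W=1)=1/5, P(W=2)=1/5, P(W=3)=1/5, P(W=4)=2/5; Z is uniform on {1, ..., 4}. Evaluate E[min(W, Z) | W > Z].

16/9

P(W > Z) = 9/20.
Summing min(W,Z)·P(x,y) over outcomes with W > Z gives 4/5.
E[min(W, Z) | W > Z] = (4/5) / (9/20) = 16/9.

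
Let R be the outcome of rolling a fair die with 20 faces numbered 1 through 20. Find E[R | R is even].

11

Given R is even, R is equally likely to be any of {2, 4, 6, 8, 10, 12, 14, 16, 18, 20}.
E[R | R is even] = (2 + 4 + 6 + 8 + 10 + 12 + 14 + 16 + 18 + 20) / 10 = 11.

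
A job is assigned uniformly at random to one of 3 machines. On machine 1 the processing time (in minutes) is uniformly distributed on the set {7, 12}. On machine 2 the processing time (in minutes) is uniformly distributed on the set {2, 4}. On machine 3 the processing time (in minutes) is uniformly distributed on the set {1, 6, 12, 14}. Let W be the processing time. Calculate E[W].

83/12

E[W | machine 1] = (7+12)/2 = 19/2.
E[W | machine 2] = (2+4)/2 = 3.
E[W | machine 3] = (1+6+12+14)/4 = 33/4.
By the law of total expectation,
E[W] = (1/3)·(19/2) + (1/3)·(3) + (1/3)·(33/4) = 83/12.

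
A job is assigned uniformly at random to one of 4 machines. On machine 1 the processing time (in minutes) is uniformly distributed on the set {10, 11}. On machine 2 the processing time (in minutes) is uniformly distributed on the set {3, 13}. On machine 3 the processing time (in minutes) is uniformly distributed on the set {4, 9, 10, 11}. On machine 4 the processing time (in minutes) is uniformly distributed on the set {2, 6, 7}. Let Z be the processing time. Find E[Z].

E[Z | machine 1] = (10+11)/2 = 21/2.
E[Z | machine 2] = (3+13)/2 = 8.
E[Z | machine 3] = (4+9+10+11)/4 = 17/2.
E[Z | machine 4] = (2+6+7)/3 = 5.
E[Z] = (1/4)·(21/2) + (1/4)·(8) + (1/4)·(17/2) + (1/4)·(5) = 8.

8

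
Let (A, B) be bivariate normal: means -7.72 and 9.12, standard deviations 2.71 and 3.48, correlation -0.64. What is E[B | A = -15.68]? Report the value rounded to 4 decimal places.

15.6619

The regression of B on A has slope ρ·σ_B/σ_A and passes through (μ_A, μ_B).
E[B | A=-15.68] = 9.12 + (-0.64)·(3.48/2.71)·(-15.68 − (-7.72)) = 9.12 + (-0.82185)·(-7.96) = 15.6619.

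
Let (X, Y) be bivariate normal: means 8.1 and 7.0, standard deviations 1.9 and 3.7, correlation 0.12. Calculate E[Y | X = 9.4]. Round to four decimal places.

7.3038

E[Y | X=x] = μ_Y + ρ(σ_Y/σ_X)(x − μ_X) for jointly normal variables.
E[Y | X=9.4] = 7.0 + (0.12)·(3.7/1.9)·(9.4 − (8.1)) = 7.0 + (0.23368)·(1.3) = 7.3038.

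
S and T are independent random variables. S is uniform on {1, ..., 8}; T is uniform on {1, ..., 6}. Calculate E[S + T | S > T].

79/9

P(S > T) = 9/16.
Summing (S+T)·P(x,y) over outcomes with S > T gives 79/16.
E[S + T | S > T] = (79/16) / (9/16) = 79/9.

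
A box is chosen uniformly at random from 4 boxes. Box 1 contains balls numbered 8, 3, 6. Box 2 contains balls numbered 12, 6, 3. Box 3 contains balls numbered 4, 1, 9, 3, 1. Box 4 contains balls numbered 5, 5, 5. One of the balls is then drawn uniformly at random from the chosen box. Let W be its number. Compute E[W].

E[W | box 1] = (8+3+6)/3 = 17/3.
E[W | box 2] = (12+6+3)/3 = 7.
E[W | box 3] = (4+1+9+3+1)/5 = 18/5.
E[W | box 4] = (5+5+5)/3 = 5.
By the law of total expectation,
E[W] = (1/4)·(17/3) + (1/4)·(7) + (1/4)·(18/5) + (1/4)·(5) = 319/60.

319/60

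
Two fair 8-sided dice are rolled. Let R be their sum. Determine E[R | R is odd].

9

P(R is odd) = 1/2.
Σ over the event: 3·1/32 + 5·1/16 + 7·3/32 + 9·1/8 + 11·3/32 + 13·1/16 + 15·1/32 = 9/2.
E[R | R is odd] = (9/2) / (1/2) = 9.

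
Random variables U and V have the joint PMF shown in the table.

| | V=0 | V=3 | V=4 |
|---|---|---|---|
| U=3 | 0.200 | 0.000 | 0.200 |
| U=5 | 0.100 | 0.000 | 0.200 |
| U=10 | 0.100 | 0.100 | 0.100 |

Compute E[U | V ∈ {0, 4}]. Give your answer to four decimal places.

P(V ∈ {0, 4}) = 0.900.
Σ U·P over the event = 3·(0.200) + 3·(0.200) + 5·(0.100) + 5·(0.200) + 10·(0.100) + 10·(0.100) = 4.700.
E[U | V ∈ {0, 4}] = (4.700) / (0.900) = 5.2222.

5.2222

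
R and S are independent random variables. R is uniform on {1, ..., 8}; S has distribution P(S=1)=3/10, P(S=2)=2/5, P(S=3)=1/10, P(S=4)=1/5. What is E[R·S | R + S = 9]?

P(R + S = 9) = 1/8.
Summing RS·P(x,y) over outcomes with R + S = 9 gives 69/40.
E[R·S | R + S = 9] = (69/40) / (1/8) = 69/5.

69/5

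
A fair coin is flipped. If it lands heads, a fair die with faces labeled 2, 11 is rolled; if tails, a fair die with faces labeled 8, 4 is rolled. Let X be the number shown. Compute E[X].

E[X | heads] = (2+11)/2 = 13/2.
E[X | tails] = (8+4)/2 = 6.
By the law of total expectation,
E[X] = (1/2)·(13/2) + (1/2)·(6) = 25/4.

25/4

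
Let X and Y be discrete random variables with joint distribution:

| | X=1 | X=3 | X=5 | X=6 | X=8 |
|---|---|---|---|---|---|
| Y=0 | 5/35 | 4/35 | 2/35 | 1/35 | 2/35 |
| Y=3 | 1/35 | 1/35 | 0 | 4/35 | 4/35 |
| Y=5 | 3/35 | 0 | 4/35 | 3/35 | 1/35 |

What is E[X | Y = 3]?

P(Y = 3) = 2/7.
Σ X·P over the event = 1·(1/35) + 3·(1/35) + 6·(4/35) + 8·(4/35) = 12/7.
E[X | Y = 3] = (12/7) / (2/7) = 6.

6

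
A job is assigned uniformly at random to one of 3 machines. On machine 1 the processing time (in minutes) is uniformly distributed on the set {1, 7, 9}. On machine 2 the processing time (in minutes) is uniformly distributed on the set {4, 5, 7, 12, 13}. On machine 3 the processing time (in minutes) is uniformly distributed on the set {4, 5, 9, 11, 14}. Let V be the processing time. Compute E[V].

337/45

E[V | machine 1] = (1+7+9)/3 = 17/3.
E[V | machine 2] = (4+5+7+12+13)/5 = 41/5.
E[V | machine 3] = (4+5+9+11+14)/5 = 43/5.
E[V] = (1/3)·(17/3) + (1/3)·(41/5) + (1/3)·(43/5) = 337/45.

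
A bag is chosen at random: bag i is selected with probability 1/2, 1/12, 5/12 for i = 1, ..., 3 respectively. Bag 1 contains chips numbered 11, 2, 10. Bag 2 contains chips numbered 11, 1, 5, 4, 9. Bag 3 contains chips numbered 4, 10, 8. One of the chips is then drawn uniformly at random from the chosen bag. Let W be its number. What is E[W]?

133/18

E[W | bag 1] = (11+2+10)/3 = 23/3.
E[W | bag 2] = (11+1+5+4+9)/5 = 6.
E[W | bag 3] = (4+10+8)/3 = 22/3.
E[W] = (1/2)·(23/3) + (1/12)·(6) + (5/12)·(22/3) = 133/18.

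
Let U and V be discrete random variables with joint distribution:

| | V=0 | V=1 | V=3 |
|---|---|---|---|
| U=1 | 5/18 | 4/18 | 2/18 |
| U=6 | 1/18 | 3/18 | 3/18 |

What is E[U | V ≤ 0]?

11/6

P(V ≤ 0) = 1/3.
Σ U·P over the event = 1·(5/18) + 6·(1/18) = 11/18.
E[U | V ≤ 0] = (11/18) / (1/3) = 11/6.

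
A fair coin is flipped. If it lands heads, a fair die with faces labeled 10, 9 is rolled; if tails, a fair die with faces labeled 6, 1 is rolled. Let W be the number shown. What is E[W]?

13/2

E[W | heads] = (10+9)/2 = 19/2.
E[W | tails] = (6+1)/2 = 7/2.
By the law of total expectation,
E[W] = (1/2)·(19/2) + (1/2)·(7/2) = 13/2.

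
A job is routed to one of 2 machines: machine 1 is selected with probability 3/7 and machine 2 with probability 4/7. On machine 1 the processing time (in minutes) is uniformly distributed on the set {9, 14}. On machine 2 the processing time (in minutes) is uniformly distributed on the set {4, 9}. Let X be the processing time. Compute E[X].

121/14

E[X | machine 1] = (9+14)/2 = 23/2.
E[X | machine 2] = (4+9)/2 = 13/2.
By the law of total expectation,
E[X] = (3/7)·(23/2) + (4/7)·(13/2) = 121/14.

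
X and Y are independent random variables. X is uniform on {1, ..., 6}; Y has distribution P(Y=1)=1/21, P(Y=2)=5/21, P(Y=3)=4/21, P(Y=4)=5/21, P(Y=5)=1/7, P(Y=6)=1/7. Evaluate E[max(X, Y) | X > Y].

P(X > Y) = 25/63.
Summing max(X,Y)·P(x,y) over outcomes with X > Y gives 27/14.
E[max(X, Y) | X > Y] = (27/14) / (25/63) = 243/50.

243/50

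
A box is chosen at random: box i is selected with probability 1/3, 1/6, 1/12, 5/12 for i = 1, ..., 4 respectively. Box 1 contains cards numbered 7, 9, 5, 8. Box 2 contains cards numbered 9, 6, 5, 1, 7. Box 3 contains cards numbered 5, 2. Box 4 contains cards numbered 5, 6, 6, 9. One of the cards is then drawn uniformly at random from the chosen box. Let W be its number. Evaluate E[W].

127/20

E[W | box 1] = (7+9+5+8)/4 = 29/4.
E[W | box 2] = (9+6+5+1+7)/5 = 28/5.
E[W | box 3] = (5+2)/2 = 7/2.
E[W | box 4] = (5+6+6+9)/4 = 13/2.
E[W] = (1/3)·(29/4) + (1/6)·(28/5) + (1/12)·(7/2) + (5/12)·(13/2) = 127/20.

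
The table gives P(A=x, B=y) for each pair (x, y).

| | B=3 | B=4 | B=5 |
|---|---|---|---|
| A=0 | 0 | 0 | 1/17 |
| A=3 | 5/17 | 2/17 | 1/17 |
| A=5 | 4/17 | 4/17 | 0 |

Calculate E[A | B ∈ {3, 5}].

P(B ∈ {3, 5}) = 11/17.
Σ A·P over the event = 0·(1/17) + 3·(5/17) + 3·(1/17) + 5·(4/17) = 38/17.
E[A | B ∈ {3, 5}] = (38/17) / (11/17) = 38/11.

38/11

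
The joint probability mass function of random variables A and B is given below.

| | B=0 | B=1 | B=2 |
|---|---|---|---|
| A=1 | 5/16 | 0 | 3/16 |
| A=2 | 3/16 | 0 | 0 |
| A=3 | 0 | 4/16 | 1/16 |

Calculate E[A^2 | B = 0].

17/8

P(B = 0) = 1/2.
Σ A^2·P over the event = 1·(5/16) + 4·(3/16) = 17/16.
E[A^2 | B = 0] = (17/16) / (1/2) = 17/8.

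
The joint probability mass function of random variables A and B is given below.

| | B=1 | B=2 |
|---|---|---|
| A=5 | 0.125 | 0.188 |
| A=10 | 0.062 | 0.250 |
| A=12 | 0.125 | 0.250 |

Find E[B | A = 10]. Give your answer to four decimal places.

P(A = 10) = 0.312.
Σ B·P over the event = 1·(0.062) + 2·(0.250) = 0.562.
E[B | A = 10] = (0.562) / (0.312) = 1.8013.

1.8013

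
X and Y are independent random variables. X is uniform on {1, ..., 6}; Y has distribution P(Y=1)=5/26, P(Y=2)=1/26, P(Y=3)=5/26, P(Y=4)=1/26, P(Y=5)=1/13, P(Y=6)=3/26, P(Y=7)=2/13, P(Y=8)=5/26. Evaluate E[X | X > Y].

P(X > Y) = 4/13.
Summing X·P(x,y) over outcomes with X > Y gives 18/13.
E[X | X > Y] = (18/13) / (4/13) = 9/2.

9/2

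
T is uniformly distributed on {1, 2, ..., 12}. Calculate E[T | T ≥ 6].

Given T ≥ 6, T is equally likely to be any of {6, 7, 8, 9, 10, 11, 12}.
E[T | T ≥ 6] = (6 + 7 + 8 + 9 + 10 + 11 + 12) / 7 = 9.

9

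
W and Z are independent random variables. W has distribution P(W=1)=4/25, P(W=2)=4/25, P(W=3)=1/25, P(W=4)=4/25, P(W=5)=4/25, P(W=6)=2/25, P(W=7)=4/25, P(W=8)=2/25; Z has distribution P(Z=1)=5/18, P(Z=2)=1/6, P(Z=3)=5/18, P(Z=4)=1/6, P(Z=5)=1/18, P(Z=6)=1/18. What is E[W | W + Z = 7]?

P(W + Z = 7) = 53/450.
Summing W·P(x,y) over outcomes with W + Z = 7 gives 221/450.
E[W | W + Z = 7] = (221/450) / (53/450) = 221/53.

221/53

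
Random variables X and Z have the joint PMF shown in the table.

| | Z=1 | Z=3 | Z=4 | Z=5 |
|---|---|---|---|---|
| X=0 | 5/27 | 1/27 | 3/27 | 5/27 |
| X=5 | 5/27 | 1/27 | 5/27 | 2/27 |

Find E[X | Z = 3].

P(Z = 3) = 2/27.
Σ X·P over the event = 0·(1/27) + 5·(1/27) = 5/27.
E[X | Z = 3] = (5/27) / (2/27) = 5/2.

5/2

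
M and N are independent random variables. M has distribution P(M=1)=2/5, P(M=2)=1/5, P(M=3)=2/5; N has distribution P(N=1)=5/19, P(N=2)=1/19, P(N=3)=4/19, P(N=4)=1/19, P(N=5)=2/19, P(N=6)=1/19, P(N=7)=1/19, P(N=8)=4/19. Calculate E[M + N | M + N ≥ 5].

P(M + N ≥ 5) = 59/95.
Summing (M+N)·P(x,y) over outcomes with M + N ≥ 5 gives 463/95.
E[M + N | M + N ≥ 5] = (463/95) / (59/95) = 463/59.

463/59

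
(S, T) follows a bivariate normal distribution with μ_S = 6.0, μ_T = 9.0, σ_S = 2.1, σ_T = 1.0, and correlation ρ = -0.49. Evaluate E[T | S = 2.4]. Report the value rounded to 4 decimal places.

9.8400

The regression of T on S has slope ρ·σ_T/σ_S and passes through (μ_S, μ_T).
E[T | S=2.4] = 9.0 + (-0.49)·(1.0/2.1)·(2.4 − (6.0)) = 9.0 + (-0.23333)·(-3.6) = 9.8400.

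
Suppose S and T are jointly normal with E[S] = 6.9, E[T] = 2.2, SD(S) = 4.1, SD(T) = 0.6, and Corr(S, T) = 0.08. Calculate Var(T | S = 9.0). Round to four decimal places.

0.3577

Var(T | S=x) = (1 − ρ²)·σ_T².
Var(T | S=9.0) = (0.6)²·(1 − (0.08)²) = 0.36·0.9936 = 0.3577.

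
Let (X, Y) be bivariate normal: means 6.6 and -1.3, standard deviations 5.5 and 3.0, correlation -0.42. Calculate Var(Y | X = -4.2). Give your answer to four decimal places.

7.4124

The conditional variance in a bivariate normal is σ_Y²(1 − ρ²), independent of x.
Var(Y | X=-4.2) = (3.0)²·(1 − (-0.42)²) = 9·0.8236 = 7.4124.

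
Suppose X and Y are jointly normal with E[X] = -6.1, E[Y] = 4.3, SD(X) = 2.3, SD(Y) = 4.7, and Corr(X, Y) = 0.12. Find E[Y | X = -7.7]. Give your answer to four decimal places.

3.9077

For a bivariate normal, E[Y | X=x] = μ_Y + ρ·(σ_Y/σ_X)·(x − μ_X).
E[Y | X=-7.7] = 4.3 + (0.12)·(4.7/2.3)·(-7.7 − (-6.1)) = 4.3 + (0.245217)·(-1.6) = 3.9077.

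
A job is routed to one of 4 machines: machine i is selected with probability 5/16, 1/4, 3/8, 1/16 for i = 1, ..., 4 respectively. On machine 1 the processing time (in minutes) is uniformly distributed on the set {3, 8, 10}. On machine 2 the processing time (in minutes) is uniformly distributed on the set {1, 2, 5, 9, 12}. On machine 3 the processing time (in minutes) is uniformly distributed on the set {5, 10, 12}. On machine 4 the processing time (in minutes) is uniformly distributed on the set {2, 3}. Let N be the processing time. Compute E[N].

1147/160

E[N | machine 1] = (3+8+10)/3 = 7.
E[N | machine 2] = (1+2+5+9+12)/5 = 29/5.
E[N | machine 3] = (5+10+12)/3 = 9.
E[N | machine 4] = (2+3)/2 = 5/2.
E[N] = (5/16)·(7) + (1/4)·(29/5) + (3/8)·(9) + (1/16)·(5/2) = 1147/160.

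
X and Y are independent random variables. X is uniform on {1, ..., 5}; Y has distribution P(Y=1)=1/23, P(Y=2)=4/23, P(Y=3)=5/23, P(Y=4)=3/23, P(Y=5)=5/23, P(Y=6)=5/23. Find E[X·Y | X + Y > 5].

P(X + Y > 5) = 86/115.
Summing XY·P(x,y) over outcomes with X + Y > 5 gives 250/23.
E[X·Y | X + Y > 5] = (250/23) / (86/115) = 625/43.

625/43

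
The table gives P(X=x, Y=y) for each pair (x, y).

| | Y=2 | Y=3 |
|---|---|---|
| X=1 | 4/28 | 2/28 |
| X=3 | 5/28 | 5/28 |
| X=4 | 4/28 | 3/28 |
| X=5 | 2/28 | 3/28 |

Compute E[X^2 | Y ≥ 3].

P(Y ≥ 3) = 13/28.
Σ X^2·P over the event = 1·(2/28) + 9·(5/28) + 16·(3/28) + 25·(3/28) = 85/14.
E[X^2 | Y ≥ 3] = (85/14) / (13/28) = 170/13.

170/13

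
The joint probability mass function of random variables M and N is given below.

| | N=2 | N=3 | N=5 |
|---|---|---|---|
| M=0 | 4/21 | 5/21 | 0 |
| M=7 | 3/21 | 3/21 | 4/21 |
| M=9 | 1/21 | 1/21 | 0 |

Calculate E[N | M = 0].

23/9

P(M = 0) = 3/7.
Σ N·P over the event = 2·(4/21) + 3·(5/21) = 23/21.
E[N | M = 0] = (23/21) / (3/7) = 23/9.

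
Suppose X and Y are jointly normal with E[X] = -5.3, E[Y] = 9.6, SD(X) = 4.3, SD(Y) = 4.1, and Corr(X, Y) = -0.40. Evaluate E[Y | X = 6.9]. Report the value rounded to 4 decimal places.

4.9470

E[Y | X=x] = μ_Y + ρ(σ_Y/σ_X)(x − μ_X) for jointly normal variables.
E[Y | X=6.9] = 9.6 + (-0.40)·(4.1/4.3)·(6.9 − (-5.3)) = 9.6 + (-0.381395)·(12.2) = 4.9470.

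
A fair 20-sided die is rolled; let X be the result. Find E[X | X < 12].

6

Given X < 12, X is equally likely to be any of {1, 2, 3, 4, 5, 6, 7, 8, 9, 10, 11}.
E[X | X < 12] = (1 + 2 + 3 + 4 + 5 + 6 + 7 + 8 + 9 + 10 + 11) / 11 = 6.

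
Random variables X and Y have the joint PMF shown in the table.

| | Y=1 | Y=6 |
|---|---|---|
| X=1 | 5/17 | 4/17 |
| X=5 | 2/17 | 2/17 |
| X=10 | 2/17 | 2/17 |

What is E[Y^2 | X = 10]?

37/2

P(X = 10) = 4/17.
Σ Y^2·P over the event = 1·(2/17) + 36·(2/17) = 74/17.
E[Y^2 | X = 10] = (74/17) / (4/17) = 37/2.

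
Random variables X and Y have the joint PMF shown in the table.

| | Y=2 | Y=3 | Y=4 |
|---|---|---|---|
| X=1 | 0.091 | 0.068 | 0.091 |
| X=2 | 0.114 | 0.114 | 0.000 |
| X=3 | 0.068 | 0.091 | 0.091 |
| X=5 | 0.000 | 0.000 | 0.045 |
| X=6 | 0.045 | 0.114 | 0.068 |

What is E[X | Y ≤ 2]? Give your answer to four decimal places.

2.4937

P(Y ≤ 2) = 0.318.
Σ X·P over the event = 1·(0.091) + 2·(0.114) + 3·(0.068) + 6·(0.045) = 0.793.
E[X | Y ≤ 2] = (0.793) / (0.318) = 2.4937.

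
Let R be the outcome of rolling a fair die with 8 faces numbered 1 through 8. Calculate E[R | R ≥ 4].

Given R ≥ 4, R is equally likely to be any of {4, 5, 6, 7, 8}.
E[R | R ≥ 4] = (4 + 5 + 6 + 7 + 8) / 5 = 6.

6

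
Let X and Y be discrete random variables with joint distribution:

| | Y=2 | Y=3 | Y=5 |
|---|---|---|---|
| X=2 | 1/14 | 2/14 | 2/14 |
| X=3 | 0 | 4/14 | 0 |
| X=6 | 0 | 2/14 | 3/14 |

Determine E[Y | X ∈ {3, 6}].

11/3

P(X ∈ {3, 6}) = 9/14.
Σ Y·P over the event = 3·(4/14) + 3·(2/14) + 5·(3/14) = 33/14.
E[Y | X ∈ {3, 6}] = (33/14) / (9/14) = 11/3.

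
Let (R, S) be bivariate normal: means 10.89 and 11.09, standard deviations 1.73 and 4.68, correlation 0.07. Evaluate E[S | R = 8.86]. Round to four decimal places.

10.7056

E[S | R=x] = μ_S + ρ(σ_S/σ_R)(x − μ_R) for jointly normal variables.
E[S | R=8.86] = 11.09 + (0.07)·(4.68/1.73)·(8.86 − (10.89)) = 11.09 + (0.18936)·(-2.03) = 10.7056.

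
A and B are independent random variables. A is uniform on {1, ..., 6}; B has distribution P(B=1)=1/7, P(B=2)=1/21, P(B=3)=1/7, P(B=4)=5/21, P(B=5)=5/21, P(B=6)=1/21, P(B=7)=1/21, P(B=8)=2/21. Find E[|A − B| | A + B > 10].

P(A + B > 10) = 1/7.
Summing |A−B|·P(x,y) over outcomes with A + B > 10 gives 20/63.
E[|A − B| | A + B > 10] = (20/63) / (1/7) = 20/9.

20/9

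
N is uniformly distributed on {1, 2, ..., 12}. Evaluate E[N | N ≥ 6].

Given N ≥ 6, N is equally likely to be any of {6, 7, 8, 9, 10, 11, 12}.
E[N | N ≥ 6] = (6 + 7 + 8 + 9 + 10 + 11 + 12) / 7 = 9.

9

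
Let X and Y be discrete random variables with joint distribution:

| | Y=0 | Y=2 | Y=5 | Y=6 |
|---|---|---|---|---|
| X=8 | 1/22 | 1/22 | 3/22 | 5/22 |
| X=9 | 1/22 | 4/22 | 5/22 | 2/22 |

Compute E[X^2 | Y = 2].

388/5

P(Y = 2) = 5/22.
Σ X^2·P over the event = 64·(1/22) + 81·(4/22) = 194/11.
E[X^2 | Y = 2] = (194/11) / (5/22) = 388/5.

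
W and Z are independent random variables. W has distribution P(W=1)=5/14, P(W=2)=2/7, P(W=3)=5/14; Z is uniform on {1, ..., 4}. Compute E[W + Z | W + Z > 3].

P(W + Z > 3) = 3/4.
Summing (W+Z)·P(x,y) over outcomes with W + Z > 3 gives 215/56.
E[W + Z | W + Z > 3] = (215/56) / (3/4) = 215/42.

215/42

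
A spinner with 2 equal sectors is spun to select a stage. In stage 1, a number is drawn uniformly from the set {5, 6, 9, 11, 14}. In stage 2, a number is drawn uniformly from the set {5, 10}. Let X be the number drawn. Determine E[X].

E[X | stage 1] = (5+6+9+11+14)/5 = 9.
E[X | stage 2] = (5+10)/2 = 15/2.
By the law of total expectation,
E[X] = (1/2)·(9) + (1/2)·(15/2) = 33/4.

33/4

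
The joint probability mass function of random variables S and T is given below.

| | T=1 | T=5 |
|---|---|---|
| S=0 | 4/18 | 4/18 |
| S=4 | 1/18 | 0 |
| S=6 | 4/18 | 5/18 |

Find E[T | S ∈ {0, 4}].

P(S ∈ {0, 4}) = 1/2.
Summing T·P(S=x,T=y) over the conditioning event gives 25/18.
E[T | S ∈ {0, 4}] = (25/18) / (1/2) = 25/9.

25/9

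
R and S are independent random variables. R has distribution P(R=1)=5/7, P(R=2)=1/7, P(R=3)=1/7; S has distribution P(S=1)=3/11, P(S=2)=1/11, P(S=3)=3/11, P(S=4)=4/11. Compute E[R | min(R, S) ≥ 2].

5/2

P(min(R, S) ≥ 2) = 16/77.
Summing R·P(x,y) over outcomes with min(R, S) ≥ 2 gives 40/77.
E[R | min(R, S) ≥ 2] = (40/77) / (16/77) = 5/2.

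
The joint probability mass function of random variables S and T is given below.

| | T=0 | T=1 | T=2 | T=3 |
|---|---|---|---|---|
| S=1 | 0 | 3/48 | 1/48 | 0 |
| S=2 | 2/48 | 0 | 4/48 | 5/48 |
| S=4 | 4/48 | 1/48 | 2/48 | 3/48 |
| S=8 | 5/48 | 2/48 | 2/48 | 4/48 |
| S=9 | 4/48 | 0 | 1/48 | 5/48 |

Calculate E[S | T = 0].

32/5

P(T = 0) = 5/16.
Σ S·P over the event = 2·(2/48) + 4·(4/48) + 8·(5/48) + 9·(4/48) = 2.
E[S | T = 0] = (2) / (5/16) = 32/5.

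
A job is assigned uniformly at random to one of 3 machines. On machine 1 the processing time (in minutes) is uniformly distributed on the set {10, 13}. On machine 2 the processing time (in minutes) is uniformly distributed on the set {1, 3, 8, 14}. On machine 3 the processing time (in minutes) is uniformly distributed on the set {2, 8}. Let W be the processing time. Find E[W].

E[W | machine 1] = (10+13)/2 = 23/2.
E[W | machine 2] = (1+3+8+14)/4 = 13/2.
E[W | machine 3] = (2+8)/2 = 5.
By the law of total expectation,
E[W] = (1/3)·(23/2) + (1/3)·(13/2) + (1/3)·(5) = 23/3.

23/3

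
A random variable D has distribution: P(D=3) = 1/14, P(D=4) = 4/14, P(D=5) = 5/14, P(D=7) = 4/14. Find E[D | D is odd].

P(D is odd) = 5/7.
Σ over the event: 3·1/14 + 5·5/14 + 7·2/7 = 4.
E[D | D is odd] = (4) / (5/7) = 28/5.

28/5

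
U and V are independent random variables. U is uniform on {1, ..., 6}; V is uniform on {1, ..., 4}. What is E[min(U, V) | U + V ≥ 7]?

Outcomes with U + V ≥ 7: (3,4), (4,3), (4,4), (5,2), (5,3), (5,4), (6,1), (6,2), (6,3), (6,4), each with probability 1/24.
E[min(U, V) | U + V ≥ 7] = (3 + 3 + 4 + 2 + 3 + 4 + 1 + 2 + 3 + 4) / 10 = 29/10.

29/10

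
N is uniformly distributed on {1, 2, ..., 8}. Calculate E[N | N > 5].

7

Given N > 5, N is equally likely to be any of {6, 7, 8}.
E[N | N > 5] = (6 + 7 + 8) / 3 = 7.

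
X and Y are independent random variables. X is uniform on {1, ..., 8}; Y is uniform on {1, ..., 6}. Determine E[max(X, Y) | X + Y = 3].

2

P(X + Y = 3) = 1/24.
Summing max(X,Y)·P(x,y) over outcomes with X + Y = 3 gives 1/12.
E[max(X, Y) | X + Y = 3] = (1/12) / (1/24) = 2.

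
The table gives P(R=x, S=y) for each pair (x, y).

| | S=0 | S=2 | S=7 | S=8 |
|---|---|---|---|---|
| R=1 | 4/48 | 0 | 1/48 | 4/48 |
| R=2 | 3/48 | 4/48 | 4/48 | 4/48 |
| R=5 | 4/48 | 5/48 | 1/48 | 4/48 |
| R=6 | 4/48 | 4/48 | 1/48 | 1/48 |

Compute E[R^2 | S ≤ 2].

545/28

P(S ≤ 2) = 7/12.
Σ R^2·P over the event = 1·(4/48) + 4·(3/48) + 4·(4/48) + 25·(4/48) + 25·(5/48) + 36·(4/48) + 36·(4/48) = 545/48.
E[R^2 | S ≤ 2] = (545/48) / (7/12) = 545/28.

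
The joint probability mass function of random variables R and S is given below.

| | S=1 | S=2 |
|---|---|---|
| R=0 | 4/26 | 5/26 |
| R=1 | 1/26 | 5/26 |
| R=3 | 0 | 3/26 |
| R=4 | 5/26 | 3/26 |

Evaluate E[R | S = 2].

P(S = 2) = 8/13.
Summing R·P(R=x,S=y) over the conditioning event gives 1.
E[R | S = 2] = (1) / (8/13) = 13/8.

13/8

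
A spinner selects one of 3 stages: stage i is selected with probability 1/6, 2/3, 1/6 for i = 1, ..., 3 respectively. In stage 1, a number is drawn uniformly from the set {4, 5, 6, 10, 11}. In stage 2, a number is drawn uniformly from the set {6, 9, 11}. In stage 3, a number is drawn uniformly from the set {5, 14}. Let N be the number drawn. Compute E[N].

E[N | stage 1] = (4+5+6+10+11)/5 = 36/5.
E[N | stage 2] = (6+9+11)/3 = 26/3.
E[N | stage 3] = (5+14)/2 = 19/2.
By the law of total expectation,
E[N] = (1/6)·(36/5) + (2/3)·(26/3) + (1/6)·(19/2) = 1541/180.

1541/180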